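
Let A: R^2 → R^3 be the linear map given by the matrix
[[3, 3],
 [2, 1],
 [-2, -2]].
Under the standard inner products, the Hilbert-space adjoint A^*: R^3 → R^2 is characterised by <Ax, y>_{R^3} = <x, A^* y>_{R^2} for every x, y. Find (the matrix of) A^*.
A^* = A^T =
[[3, 2, -2],
 [3, 1, -2]]

For real matrices with standard dot products, the defining identity <Ax, y> = <x, A^* y> gives (Ax)^T y = x^T (A^*) y, i.e. x^T A^T y = x^T (A^*) y. Since this holds for all x, y, we must have A^* = A^T. Therefore
A^* =
[[3, 2, -2],
 [3, 1, -2]].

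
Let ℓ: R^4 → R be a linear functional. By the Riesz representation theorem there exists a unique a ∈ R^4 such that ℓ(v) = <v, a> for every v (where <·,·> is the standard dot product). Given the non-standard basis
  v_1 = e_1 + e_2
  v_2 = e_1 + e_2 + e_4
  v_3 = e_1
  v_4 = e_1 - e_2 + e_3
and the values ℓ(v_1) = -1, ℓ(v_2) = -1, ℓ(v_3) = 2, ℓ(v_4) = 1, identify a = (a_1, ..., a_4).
a = (2, -3, -4, 0)

Write a = (a_1, ..., a_4) in the standard basis. For each basis vector v_i, ℓ(v_i) = <v_i, a> is a linear equation in the a_j's. Collect the n equations into a matrix system V a = ℓ, where row i of V is v_i (expressed in the standard basis). Since V is invertible (lower-triangular with 1s on the diagonal, up to permutation), solve by back-substitution:
  V =
[[1, 1, 0, 0],
 [1, 1, 0, 1],
 [1, 0, 0, 0],
 [1, -1, 1, 0]]
  V a = (-1, -1, 2, 1)
Solving gives a = (2, -3, -4, 0).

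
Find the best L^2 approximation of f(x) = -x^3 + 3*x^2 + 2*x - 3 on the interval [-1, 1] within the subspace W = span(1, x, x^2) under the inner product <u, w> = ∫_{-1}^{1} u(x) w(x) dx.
g(x) = 3*x^2 + 7*x/5 - 3

The best approximation g ∈ W is the orthogonal projection of f onto W. Writing g = a_0 + a_1 x + a_2 x^2, the coefficients solve the normal equations G · a = b where
  G_{ij} = <φ_i, φ_j> and b_i = <f, φ_i>, with φ_0 = 1, φ_1 = x, φ_2 = x^2.
G =
  [2, 0, 2/3]
  [0, 2/3, 0]
  [2/3, 0, 2/5],
b = (-4, 14/15, -4/5).
Solving gives a_0 = -3, a_1 = 7/5, a_2 = 3, so
  g(x) = 3*x^2 + 7*x/5 - 3.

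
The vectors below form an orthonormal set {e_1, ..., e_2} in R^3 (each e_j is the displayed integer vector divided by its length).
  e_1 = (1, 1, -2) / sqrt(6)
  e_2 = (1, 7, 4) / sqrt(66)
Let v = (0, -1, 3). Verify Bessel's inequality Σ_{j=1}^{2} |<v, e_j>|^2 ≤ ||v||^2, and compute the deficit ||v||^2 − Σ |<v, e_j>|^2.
Σ |<v, e_j>|^2 = 94/11; ||v||^2 = 10; deficit = 16/11

Write each e_j = u_j / sqrt(<u_j, u_j>) where u_j is the displayed integer vector. Then <v, e_j> = <v, u_j> / sqrt(<u_j, u_j>), so |<v, e_j>|^2 = <v, u_j>^2 / <u_j, u_j>.
Coefficients: <v, e_1> = -7/sqrt(6), <v, e_2> = 5/sqrt(66).
Square and sum: Σ |<v, e_j>|^2 = 94/11.
Compute ||v||^2 = v·v = 10.
Deficit = 10 − 94/11 = 16/11 ≥ 0, confirming Bessel's inequality. (The deficit equals ||v − Σ <v,e_j> e_j||^2, the squared distance from v to span{e_j}.)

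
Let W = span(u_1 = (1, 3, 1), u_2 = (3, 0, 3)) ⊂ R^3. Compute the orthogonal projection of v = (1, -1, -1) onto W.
proj_W(v) = (0, -1, 0)

Set up U = [u_1 | ... | u_2] ∈ R^(3×2). The projector onto W = col(U) is P = U (U^T U)^(-1) U^T.
Compute U^T U =
  [11, 6]
  [6, 18],
and U^T v = (-3, 0).
Solve U^T U · c = U^T v for the coefficients: c = (-1/3, 1/9). The projection is proj_W(v) = U c.
Check: (v - proj_W(v)) · u_1 = 0  (should be 0).
Check: (v - proj_W(v)) · u_2 = 0  (should be 0).
Result: proj_W(v) = (0, -1, 0).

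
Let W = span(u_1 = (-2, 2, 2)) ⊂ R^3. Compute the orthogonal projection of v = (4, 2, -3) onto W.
proj_W(v) = (5/3, -5/3, -5/3)

Set up U = [u_1 | ... | u_1] ∈ R^(3×1). The projector onto W = col(U) is P = U (U^T U)^(-1) U^T.
Compute U^T U =
  [12],
and U^T v = (-10).
Solve U^T U · c = U^T v for the coefficients: c = (-5/6). The projection is proj_W(v) = U c.
Check: (v - proj_W(v)) · u_1 = 0  (should be 0).
Result: proj_W(v) = (5/3, -5/3, -5/3).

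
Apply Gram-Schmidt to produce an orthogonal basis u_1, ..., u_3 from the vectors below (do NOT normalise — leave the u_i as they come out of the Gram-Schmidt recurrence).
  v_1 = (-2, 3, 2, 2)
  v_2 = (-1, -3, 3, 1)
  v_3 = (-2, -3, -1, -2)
Orthogonal basis:
  u_1 = (-2, 3, 2, 2)
  u_2 = (-19/21, -22/7, 61/21, 19/21)
  u_3 = (-1153/419, -168/419, -378/419, -523/419)

Apply the Gram-Schmidt recurrence
  u_1 = v_1
  u_i = v_i − Σ_{j<i} ((v_i · u_j) / (u_j · u_j)) · u_j.

Step by step this gives:
  u_1 = (-2, 3, 2, 2)
  u_2 = (-19/21, -22/7, 61/21, 19/21)
  u_3 = (-1153/419, -168/419, -378/419, -523/419)

Orthogonality check:
  u_2 · u_1 = 0 (should be 0)
  u_3 · u_1 = 0 (should be 0)
  u_3 · u_2 = 0 (should be 0)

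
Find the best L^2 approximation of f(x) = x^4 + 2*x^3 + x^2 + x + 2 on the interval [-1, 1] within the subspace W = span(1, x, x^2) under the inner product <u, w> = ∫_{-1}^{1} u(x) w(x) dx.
g(x) = 13*x^2/7 + 11*x/5 + 67/35

The best approximation g ∈ W is the orthogonal projection of f onto W. Writing g = a_0 + a_1 x + a_2 x^2, the coefficients solve the normal equations G · a = b where
  G_{ij} = <φ_i, φ_j> and b_i = <f, φ_i>, with φ_0 = 1, φ_1 = x, φ_2 = x^2.
G =
  [2, 0, 2/3]
  [0, 2/3, 0]
  [2/3, 0, 2/5],
b = (76/15, 22/15, 212/105).
Solving gives a_0 = 67/35, a_1 = 11/5, a_2 = 13/7, so
  g(x) = 13*x^2/7 + 11*x/5 + 67/35.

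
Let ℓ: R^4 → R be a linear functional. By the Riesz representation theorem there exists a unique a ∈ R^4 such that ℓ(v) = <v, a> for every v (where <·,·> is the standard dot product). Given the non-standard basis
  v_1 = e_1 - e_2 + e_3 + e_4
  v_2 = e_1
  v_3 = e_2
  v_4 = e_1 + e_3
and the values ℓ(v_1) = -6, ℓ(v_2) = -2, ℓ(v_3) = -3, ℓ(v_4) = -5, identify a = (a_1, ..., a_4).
a = (-2, -3, -3, -4)

Write a = (a_1, ..., a_4) in the standard basis. For each basis vector v_i, ℓ(v_i) = <v_i, a> is a linear equation in the a_j's. Collect the n equations into a matrix system V a = ℓ, where row i of V is v_i (expressed in the standard basis). Since V is invertible (lower-triangular with 1s on the diagonal, up to permutation), solve by back-substitution:
  V =
[[1, -1, 1, 1],
 [1, 0, 0, 0],
 [0, 1, 0, 0],
 [1, 0, 1, 0]]
  V a = (-6, -2, -3, -5)
Solving gives a = (-2, -3, -3, -4).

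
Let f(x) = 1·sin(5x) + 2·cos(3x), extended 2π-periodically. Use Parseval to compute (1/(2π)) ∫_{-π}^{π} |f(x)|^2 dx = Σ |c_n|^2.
Σ |c_n|^2 = 5/2

Expand |f|^2 and use orthogonality of {sin(nx), cos(mx)} on [-π, π]:
  ∫_{-π}^{π} sin(nx)^2 dx = π, ∫ cos(mx)^2 dx = π, and cross terms integrate to 0.
So ∫_{-π}^{π} f(x)^2 dx = 1^2 · π + 2^2 · π = (1 + 4)π.
Divide by 2π: (1 + 4)/2 = 5/2.
By Parseval, this equals Σ |c_n|^2.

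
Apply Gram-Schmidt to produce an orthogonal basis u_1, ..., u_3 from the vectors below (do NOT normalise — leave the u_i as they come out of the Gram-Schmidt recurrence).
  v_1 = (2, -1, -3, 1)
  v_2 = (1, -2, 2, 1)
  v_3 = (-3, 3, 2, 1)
Orthogonal basis:
  u_1 = (2, -1, -3, 1)
  u_2 = (17/15, -31/15, 9/5, 16/15)
  u_3 = (-85/149, 155/149, 14/149, 367/149)

Apply the Gram-Schmidt recurrence
  u_1 = v_1
  u_i = v_i − Σ_{j<i} ((v_i · u_j) / (u_j · u_j)) · u_j.

Step by step this gives:
  u_1 = (2, -1, -3, 1)
  u_2 = (17/15, -31/15, 9/5, 16/15)
  u_3 = (-85/149, 155/149, 14/149, 367/149)

Orthogonality check:
  u_2 · u_1 = 0 (should be 0)
  u_3 · u_1 = 0 (should be 0)
  u_3 · u_2 = 0 (should be 0)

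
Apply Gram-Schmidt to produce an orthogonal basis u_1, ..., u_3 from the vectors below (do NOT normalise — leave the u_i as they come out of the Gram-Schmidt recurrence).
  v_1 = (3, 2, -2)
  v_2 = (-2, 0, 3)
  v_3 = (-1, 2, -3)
Orthogonal basis:
  u_1 = (3, 2, -2)
  u_2 = (2/17, 24/17, 27/17)
  u_3 = (-24/11, 20/11, -16/11)

Apply the Gram-Schmidt recurrence
  u_1 = v_1
  u_i = v_i − Σ_{j<i} ((v_i · u_j) / (u_j · u_j)) · u_j.

Step by step this gives:
  u_1 = (3, 2, -2)
  u_2 = (2/17, 24/17, 27/17)
  u_3 = (-24/11, 20/11, -16/11)

Orthogonality check:
  u_2 · u_1 = 0 (should be 0)
  u_3 · u_1 = 0 (should be 0)
  u_3 · u_2 = 0 (should be 0)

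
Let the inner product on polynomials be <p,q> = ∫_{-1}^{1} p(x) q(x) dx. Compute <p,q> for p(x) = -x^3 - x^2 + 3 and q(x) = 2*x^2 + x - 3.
<p,q> = -66/5

Expand the product: p(x)·q(x) = -2*x^5 - 3*x^4 + 2*x^3 + 9*x^2 + 3*x - 9.
∫_{-1}^{1} of each monomial x^k gives [2/(k+1) if k even, 0 if k odd]. Integrating term-by-term (or equivalently evaluating the antiderivative F(x) = -x^6/3 - 3*x^5/5 + x^4/2 + 3*x^3 + 3*x^2/2 - 9*x at the endpoints):
  F(1) − F(−1) = -74/15 − (124/15) = -66/5.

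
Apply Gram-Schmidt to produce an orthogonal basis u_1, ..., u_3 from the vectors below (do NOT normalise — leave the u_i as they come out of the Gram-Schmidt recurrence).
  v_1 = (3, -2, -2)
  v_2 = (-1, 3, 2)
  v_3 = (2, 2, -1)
Orthogonal basis:
  u_1 = (3, -2, -2)
  u_2 = (22/17, 25/17, 8/17)
  u_3 = (-22/69, 44/69, -77/69)

Apply the Gram-Schmidt recurrence
  u_1 = v_1
  u_i = v_i − Σ_{j<i} ((v_i · u_j) / (u_j · u_j)) · u_j.

Step by step this gives:
  u_1 = (3, -2, -2)
  u_2 = (22/17, 25/17, 8/17)
  u_3 = (-22/69, 44/69, -77/69)

Orthogonality check:
  u_2 · u_1 = 0 (should be 0)
  u_3 · u_1 = 0 (should be 0)
  u_3 · u_2 = 0 (should be 0)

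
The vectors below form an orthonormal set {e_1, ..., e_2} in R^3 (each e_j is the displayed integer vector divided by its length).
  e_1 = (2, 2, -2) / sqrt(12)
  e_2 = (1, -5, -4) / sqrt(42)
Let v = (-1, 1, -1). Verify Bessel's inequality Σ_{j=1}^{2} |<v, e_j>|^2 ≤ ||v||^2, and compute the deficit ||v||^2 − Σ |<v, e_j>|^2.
Σ |<v, e_j>|^2 = 3/7; ||v||^2 = 3; deficit = 18/7

Write each e_j = u_j / sqrt(<u_j, u_j>) where u_j is the displayed integer vector. Then <v, e_j> = <v, u_j> / sqrt(<u_j, u_j>), so |<v, e_j>|^2 = <v, u_j>^2 / <u_j, u_j>.
Coefficients: <v, e_1> = 2/sqrt(12), <v, e_2> = -2/sqrt(42).
Square and sum: Σ |<v, e_j>|^2 = 3/7.
Compute ||v||^2 = v·v = 3.
Deficit = 3 − 3/7 = 18/7 ≥ 0, confirming Bessel's inequality. (The deficit equals ||v − Σ <v,e_j> e_j||^2, the squared distance from v to span{e_j}.)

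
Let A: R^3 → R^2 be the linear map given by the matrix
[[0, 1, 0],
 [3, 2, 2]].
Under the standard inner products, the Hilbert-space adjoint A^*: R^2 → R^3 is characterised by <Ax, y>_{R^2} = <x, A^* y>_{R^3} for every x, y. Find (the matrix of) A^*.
A^* = A^T =
[[0, 3],
 [1, 2],
 [0, 2]]

For real matrices with standard dot products, the defining identity <Ax, y> = <x, A^* y> gives (Ax)^T y = x^T (A^*) y, i.e. x^T A^T y = x^T (A^*) y. Since this holds for all x, y, we must have A^* = A^T. Therefore
A^* =
[[0, 3],
 [1, 2],
 [0, 2]].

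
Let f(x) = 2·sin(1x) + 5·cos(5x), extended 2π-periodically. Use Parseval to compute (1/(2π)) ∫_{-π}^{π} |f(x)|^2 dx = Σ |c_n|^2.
Σ |c_n|^2 = 29/2

Expand |f|^2 and use orthogonality of {sin(nx), cos(mx)} on [-π, π]:
  ∫_{-π}^{π} sin(nx)^2 dx = π, ∫ cos(mx)^2 dx = π, and cross terms integrate to 0.
So ∫_{-π}^{π} f(x)^2 dx = 2^2 · π + 5^2 · π = (4 + 25)π.
Divide by 2π: (4 + 25)/2 = 29/2.
By Parseval, this equals Σ |c_n|^2.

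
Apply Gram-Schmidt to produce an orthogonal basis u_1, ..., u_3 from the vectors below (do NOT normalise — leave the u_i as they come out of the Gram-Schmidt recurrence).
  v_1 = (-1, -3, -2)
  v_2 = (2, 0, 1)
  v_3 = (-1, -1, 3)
Orthogonal basis:
  u_1 = (-1, -3, -2)
  u_2 = (12/7, -6/7, 3/7)
  u_3 = (-4/3, -4/3, 8/3)

Apply the Gram-Schmidt recurrence
  u_1 = v_1
  u_i = v_i − Σ_{j<i} ((v_i · u_j) / (u_j · u_j)) · u_j.

Step by step this gives:
  u_1 = (-1, -3, -2)
  u_2 = (12/7, -6/7, 3/7)
  u_3 = (-4/3, -4/3, 8/3)

Orthogonality check:
  u_2 · u_1 = 0 (should be 0)
  u_3 · u_1 = 0 (should be 0)
  u_3 · u_2 = 0 (should be 0)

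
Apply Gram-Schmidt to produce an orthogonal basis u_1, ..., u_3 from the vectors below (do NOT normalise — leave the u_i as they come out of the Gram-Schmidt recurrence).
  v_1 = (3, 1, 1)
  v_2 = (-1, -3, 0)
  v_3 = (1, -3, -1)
Orthogonal basis:
  u_1 = (3, 1, 1)
  u_2 = (7/11, -27/11, 6/11)
  u_3 = (21/37, -7/37, -56/37)

Apply the Gram-Schmidt recurrence
  u_1 = v_1
  u_i = v_i − Σ_{j<i} ((v_i · u_j) / (u_j · u_j)) · u_j.

Step by step this gives:
  u_1 = (3, 1, 1)
  u_2 = (7/11, -27/11, 6/11)
  u_3 = (21/37, -7/37, -56/37)

Orthogonality check:
  u_2 · u_1 = 0 (should be 0)
  u_3 · u_1 = 0 (should be 0)
  u_3 · u_2 = 0 (should be 0)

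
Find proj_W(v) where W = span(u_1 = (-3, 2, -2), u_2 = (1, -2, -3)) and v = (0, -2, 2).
proj_W(v) = (100/79, -48/79, 118/79)

Set up U = [u_1 | ... | u_2] ∈ R^(3×2). The projector onto W = col(U) is P = U (U^T U)^(-1) U^T.
Compute U^T U =
  [17, -1]
  [-1, 14],
and U^T v = (-8, -2).
Solve U^T U · c = U^T v for the coefficients: c = (-38/79, -14/79). The projection is proj_W(v) = U c.
Check: (v - proj_W(v)) · u_1 = 0  (should be 0).
Check: (v - proj_W(v)) · u_2 = 0  (should be 0).
Result: proj_W(v) = (100/79, -48/79, 118/79).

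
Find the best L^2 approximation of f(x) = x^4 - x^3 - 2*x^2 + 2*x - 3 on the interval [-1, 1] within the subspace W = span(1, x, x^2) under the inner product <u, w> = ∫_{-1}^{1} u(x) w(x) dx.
g(x) = -8*x^2/7 + 7*x/5 - 108/35

The best approximation g ∈ W is the orthogonal projection of f onto W. Writing g = a_0 + a_1 x + a_2 x^2, the coefficients solve the normal equations G · a = b where
  G_{ij} = <φ_i, φ_j> and b_i = <f, φ_i>, with φ_0 = 1, φ_1 = x, φ_2 = x^2.
G =
  [2, 0, 2/3]
  [0, 2/3, 0]
  [2/3, 0, 2/5],
b = (-104/15, 14/15, -88/35).
Solving gives a_0 = -108/35, a_1 = 7/5, a_2 = -8/7, so
  g(x) = -8*x^2/7 + 7*x/5 - 108/35.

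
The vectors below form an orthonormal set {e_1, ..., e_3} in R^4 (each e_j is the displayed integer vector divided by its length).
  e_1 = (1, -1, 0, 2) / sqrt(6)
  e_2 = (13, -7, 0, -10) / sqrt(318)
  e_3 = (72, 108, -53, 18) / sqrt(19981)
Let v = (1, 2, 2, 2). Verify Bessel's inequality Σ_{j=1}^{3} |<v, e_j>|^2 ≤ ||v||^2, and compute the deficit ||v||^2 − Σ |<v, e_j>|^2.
Σ |<v, e_j>|^2 = 1985/377; ||v||^2 = 13; deficit = 2916/377

Write each e_j = u_j / sqrt(<u_j, u_j>) where u_j is the displayed integer vector. Then <v, e_j> = <v, u_j> / sqrt(<u_j, u_j>), so |<v, e_j>|^2 = <v, u_j>^2 / <u_j, u_j>.
Coefficients: <v, e_1> = 3/sqrt(6), <v, e_2> = -21/sqrt(318), <v, e_3> = 218/sqrt(19981).
Square and sum: Σ |<v, e_j>|^2 = 1985/377.
Compute ||v||^2 = v·v = 13.
Deficit = 13 − 1985/377 = 2916/377 ≥ 0, confirming Bessel's inequality. (The deficit equals ||v − Σ <v,e_j> e_j||^2, the squared distance from v to span{e_j}.)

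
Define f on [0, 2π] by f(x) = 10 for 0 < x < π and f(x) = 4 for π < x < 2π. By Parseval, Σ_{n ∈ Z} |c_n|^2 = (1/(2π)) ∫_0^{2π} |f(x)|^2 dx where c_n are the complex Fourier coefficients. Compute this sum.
Σ |c_n|^2 = 58

Parseval equates the L^2 energy of f (normalised by 1/(2π)) with the ℓ^2 sum of its Fourier coefficients: (1/(2π)) ∫_0^{2π} |f|^2 = Σ |c_n|^2.
Compute the left side: (1/(2π)) [∫_0^π 10^2 dx + ∫_π^{2π} 4^2 dx] = (1/(2π)) · (100π + 16π) = (100 + 16)/2 = 58.
So Σ_{n ∈ Z} |c_n|^2 = 58.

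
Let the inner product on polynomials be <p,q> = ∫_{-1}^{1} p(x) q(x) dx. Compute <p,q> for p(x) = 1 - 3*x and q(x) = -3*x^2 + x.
<p,q> = -4

Expand the product: p(x)·q(x) = 9*x^3 - 6*x^2 + x.
∫_{-1}^{1} of each monomial x^k gives [2/(k+1) if k even, 0 if k odd]. Integrating term-by-term (or equivalently evaluating the antiderivative F(x) = 9*x^4/4 - 2*x^3 + x^2/2 at the endpoints):
  F(1) − F(−1) = 3/4 − (19/4) = -4.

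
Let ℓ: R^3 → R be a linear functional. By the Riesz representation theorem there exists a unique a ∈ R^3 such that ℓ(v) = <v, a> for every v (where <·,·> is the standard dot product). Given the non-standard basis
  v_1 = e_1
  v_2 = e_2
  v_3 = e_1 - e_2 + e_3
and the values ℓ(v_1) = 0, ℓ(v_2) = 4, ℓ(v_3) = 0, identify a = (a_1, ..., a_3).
a = (0, 4, 4)

Write a = (a_1, ..., a_3) in the standard basis. For each basis vector v_i, ℓ(v_i) = <v_i, a> is a linear equation in the a_j's. Collect the n equations into a matrix system V a = ℓ, where row i of V is v_i (expressed in the standard basis). Since V is invertible (lower-triangular with 1s on the diagonal, up to permutation), solve by back-substitution:
  V =
[[1, 0, 0],
 [0, 1, 0],
 [1, -1, 1]]
  V a = (0, 4, 0)
Solving gives a = (0, 4, 4).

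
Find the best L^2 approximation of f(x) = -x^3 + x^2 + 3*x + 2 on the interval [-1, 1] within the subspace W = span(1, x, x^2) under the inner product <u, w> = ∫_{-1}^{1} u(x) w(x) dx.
g(x) = x^2 + 12*x/5 + 2

The best approximation g ∈ W is the orthogonal projection of f onto W. Writing g = a_0 + a_1 x + a_2 x^2, the coefficients solve the normal equations G · a = b where
  G_{ij} = <φ_i, φ_j> and b_i = <f, φ_i>, with φ_0 = 1, φ_1 = x, φ_2 = x^2.
G =
  [2, 0, 2/3]
  [0, 2/3, 0]
  [2/3, 0, 2/5],
b = (14/3, 8/5, 26/15).
Solving gives a_0 = 2, a_1 = 12/5, a_2 = 1, so
  g(x) = x^2 + 12*x/5 + 2.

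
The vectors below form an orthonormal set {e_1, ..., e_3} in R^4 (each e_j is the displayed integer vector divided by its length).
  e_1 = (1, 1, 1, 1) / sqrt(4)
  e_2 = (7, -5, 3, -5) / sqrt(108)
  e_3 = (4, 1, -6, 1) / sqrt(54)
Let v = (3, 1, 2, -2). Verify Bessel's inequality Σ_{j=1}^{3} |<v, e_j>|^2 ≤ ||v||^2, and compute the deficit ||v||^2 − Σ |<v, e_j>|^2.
Σ |<v, e_j>|^2 = 27/2; ||v||^2 = 18; deficit = 9/2

Write each e_j = u_j / sqrt(<u_j, u_j>) where u_j is the displayed integer vector. Then <v, e_j> = <v, u_j> / sqrt(<u_j, u_j>), so |<v, e_j>|^2 = <v, u_j>^2 / <u_j, u_j>.
Coefficients: <v, e_1> = 4/sqrt(4), <v, e_2> = 32/sqrt(108), <v, e_3> = -1/sqrt(54).
Square and sum: Σ |<v, e_j>|^2 = 27/2.
Compute ||v||^2 = v·v = 18.
Deficit = 18 − 27/2 = 9/2 ≥ 0, confirming Bessel's inequality. (The deficit equals ||v − Σ <v,e_j> e_j||^2, the squared distance from v to span{e_j}.)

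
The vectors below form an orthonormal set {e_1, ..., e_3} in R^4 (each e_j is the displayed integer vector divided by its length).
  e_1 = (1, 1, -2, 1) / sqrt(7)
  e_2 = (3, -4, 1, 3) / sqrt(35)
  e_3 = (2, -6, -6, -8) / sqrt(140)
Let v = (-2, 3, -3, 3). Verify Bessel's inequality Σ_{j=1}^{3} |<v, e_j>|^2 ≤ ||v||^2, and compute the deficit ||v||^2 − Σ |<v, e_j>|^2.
Σ |<v, e_j>|^2 = 24; ||v||^2 = 31; deficit = 7

Write each e_j = u_j / sqrt(<u_j, u_j>) where u_j is the displayed integer vector. Then <v, e_j> = <v, u_j> / sqrt(<u_j, u_j>), so |<v, e_j>|^2 = <v, u_j>^2 / <u_j, u_j>.
Coefficients: <v, e_1> = 10/sqrt(7), <v, e_2> = -12/sqrt(35), <v, e_3> = -28/sqrt(140).
Square and sum: Σ |<v, e_j>|^2 = 24.
Compute ||v||^2 = v·v = 31.
Deficit = 31 − 24 = 7 ≥ 0, confirming Bessel's inequality. (The deficit equals ||v − Σ <v,e_j> e_j||^2, the squared distance from v to span{e_j}.)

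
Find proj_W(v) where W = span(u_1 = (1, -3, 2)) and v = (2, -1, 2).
proj_W(v) = (9/14, -27/14, 9/7)

Set up U = [u_1 | ... | u_1] ∈ R^(3×1). The projector onto W = col(U) is P = U (U^T U)^(-1) U^T.
Compute U^T U =
  [14],
and U^T v = (9).
Solve U^T U · c = U^T v for the coefficients: c = (9/14). The projection is proj_W(v) = U c.
Check: (v - proj_W(v)) · u_1 = 0  (should be 0).
Result: proj_W(v) = (9/14, -27/14, 9/7).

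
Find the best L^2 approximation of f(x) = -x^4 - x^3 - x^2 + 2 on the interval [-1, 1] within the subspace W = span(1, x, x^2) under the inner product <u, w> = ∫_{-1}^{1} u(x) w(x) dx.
g(x) = -13*x^2/7 - 3*x/5 + 73/35

The best approximation g ∈ W is the orthogonal projection of f onto W. Writing g = a_0 + a_1 x + a_2 x^2, the coefficients solve the normal equations G · a = b where
  G_{ij} = <φ_i, φ_j> and b_i = <f, φ_i>, with φ_0 = 1, φ_1 = x, φ_2 = x^2.
G =
  [2, 0, 2/3]
  [0, 2/3, 0]
  [2/3, 0, 2/5],
b = (44/15, -2/5, 68/105).
Solving gives a_0 = 73/35, a_1 = -3/5, a_2 = -13/7, so
  g(x) = -13*x^2/7 - 3*x/5 + 73/35.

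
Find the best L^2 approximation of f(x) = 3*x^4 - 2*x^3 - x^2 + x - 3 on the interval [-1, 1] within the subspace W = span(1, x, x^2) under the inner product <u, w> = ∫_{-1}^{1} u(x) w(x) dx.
g(x) = 11*x^2/7 - x/5 - 114/35

The best approximation g ∈ W is the orthogonal projection of f onto W. Writing g = a_0 + a_1 x + a_2 x^2, the coefficients solve the normal equations G · a = b where
  G_{ij} = <φ_i, φ_j> and b_i = <f, φ_i>, with φ_0 = 1, φ_1 = x, φ_2 = x^2.
G =
  [2, 0, 2/3]
  [0, 2/3, 0]
  [2/3, 0, 2/5],
b = (-82/15, -2/15, -54/35).
Solving gives a_0 = -114/35, a_1 = -1/5, a_2 = 11/7, so
  g(x) = 11*x^2/7 - x/5 - 114/35.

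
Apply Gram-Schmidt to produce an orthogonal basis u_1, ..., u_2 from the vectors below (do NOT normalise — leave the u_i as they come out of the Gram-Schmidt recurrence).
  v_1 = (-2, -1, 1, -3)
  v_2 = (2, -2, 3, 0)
Orthogonal basis:
  u_1 = (-2, -1, 1, -3)
  u_2 = (32/15, -29/15, 44/15, 1/5)

Apply the Gram-Schmidt recurrence
  u_1 = v_1
  u_i = v_i − Σ_{j<i} ((v_i · u_j) / (u_j · u_j)) · u_j.

Step by step this gives:
  u_1 = (-2, -1, 1, -3)
  u_2 = (32/15, -29/15, 44/15, 1/5)

Orthogonality check:
  u_2 · u_1 = 0 (should be 0)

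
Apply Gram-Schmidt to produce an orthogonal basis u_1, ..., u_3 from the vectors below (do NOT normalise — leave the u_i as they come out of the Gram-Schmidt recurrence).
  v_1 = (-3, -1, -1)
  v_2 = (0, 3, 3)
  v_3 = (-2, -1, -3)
Orthogonal basis:
  u_1 = (-3, -1, -1)
  u_2 = (-18/11, 27/11, 27/11)
  u_3 = (0, 1, -1)

Apply the Gram-Schmidt recurrence
  u_1 = v_1
  u_i = v_i − Σ_{j<i} ((v_i · u_j) / (u_j · u_j)) · u_j.

Step by step this gives:
  u_1 = (-3, -1, -1)
  u_2 = (-18/11, 27/11, 27/11)
  u_3 = (0, 1, -1)

Orthogonality check:
  u_2 · u_1 = 0 (should be 0)
  u_3 · u_1 = 0 (should be 0)
  u_3 · u_2 = 0 (should be 0)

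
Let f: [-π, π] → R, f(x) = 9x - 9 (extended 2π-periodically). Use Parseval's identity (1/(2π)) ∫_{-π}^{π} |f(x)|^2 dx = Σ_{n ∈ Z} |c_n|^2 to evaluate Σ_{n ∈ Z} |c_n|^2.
Σ |c_n|^2 = 27π^2 + 81

Expand and integrate term by term over [-π, π]:
  ∫ (9x)^2 dx = 81·(2π^3/3); ∫ 2·9·(-9)·x dx = 0 (odd integrand); ∫ (-9)^2 dx = 81·2π.
So (1/(2π)) ∫_{-π}^{π} (9x - 9)^2 dx = 81π^2/3 + 81 = 27π^2 + 81.
Parseval ⇒ Σ |c_n|^2 = 27π^2 + 81.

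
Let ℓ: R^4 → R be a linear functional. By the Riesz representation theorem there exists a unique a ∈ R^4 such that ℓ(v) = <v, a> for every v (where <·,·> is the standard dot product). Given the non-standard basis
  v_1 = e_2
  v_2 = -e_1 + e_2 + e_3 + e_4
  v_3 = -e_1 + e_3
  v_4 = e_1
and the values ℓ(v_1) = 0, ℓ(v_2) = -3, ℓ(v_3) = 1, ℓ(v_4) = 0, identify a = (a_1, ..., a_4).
a = (0, 0, 1, -4)

Write a = (a_1, ..., a_4) in the standard basis. For each basis vector v_i, ℓ(v_i) = <v_i, a> is a linear equation in the a_j's. Collect the n equations into a matrix system V a = ℓ, where row i of V is v_i (expressed in the standard basis). Since V is invertible (lower-triangular with 1s on the diagonal, up to permutation), solve by back-substitution:
  V =
[[0, 1, 0, 0],
 [-1, 1, 1, 1],
 [-1, 0, 1, 0],
 [1, 0, 0, 0]]
  V a = (0, -3, 1, 0)
Solving gives a = (0, 0, 1, -4).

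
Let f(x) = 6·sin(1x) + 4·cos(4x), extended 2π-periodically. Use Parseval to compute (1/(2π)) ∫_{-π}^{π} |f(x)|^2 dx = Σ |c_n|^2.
Σ |c_n|^2 = 26

Expand |f|^2 and use orthogonality of {sin(nx), cos(mx)} on [-π, π]:
  ∫_{-π}^{π} sin(nx)^2 dx = π, ∫ cos(mx)^2 dx = π, and cross terms integrate to 0.
So ∫_{-π}^{π} f(x)^2 dx = 6^2 · π + 4^2 · π = (36 + 16)π.
Divide by 2π: (36 + 16)/2 = 26.
By Parseval, this equals Σ |c_n|^2.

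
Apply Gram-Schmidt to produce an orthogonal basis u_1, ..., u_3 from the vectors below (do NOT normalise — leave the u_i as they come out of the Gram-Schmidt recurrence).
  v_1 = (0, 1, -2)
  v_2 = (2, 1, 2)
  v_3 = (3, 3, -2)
Orthogonal basis:
  u_1 = (0, 1, -2)
  u_2 = (2, 8/5, 4/5)
  u_3 = (4/9, -4/9, -2/9)

Apply the Gram-Schmidt recurrence
  u_1 = v_1
  u_i = v_i − Σ_{j<i} ((v_i · u_j) / (u_j · u_j)) · u_j.

Step by step this gives:
  u_1 = (0, 1, -2)
  u_2 = (2, 8/5, 4/5)
  u_3 = (4/9, -4/9, -2/9)

Orthogonality check:
  u_2 · u_1 = 0 (should be 0)
  u_3 · u_1 = 0 (should be 0)
  u_3 · u_2 = 0 (should be 0)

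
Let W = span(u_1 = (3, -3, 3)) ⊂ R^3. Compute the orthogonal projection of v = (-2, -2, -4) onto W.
proj_W(v) = (-4/3, 4/3, -4/3)

Set up U = [u_1 | ... | u_1] ∈ R^(3×1). The projector onto W = col(U) is P = U (U^T U)^(-1) U^T.
Compute U^T U =
  [27],
and U^T v = (-12).
Solve U^T U · c = U^T v for the coefficients: c = (-4/9). The projection is proj_W(v) = U c.
Check: (v - proj_W(v)) · u_1 = 0  (should be 0).
Result: proj_W(v) = (-4/3, 4/3, -4/3).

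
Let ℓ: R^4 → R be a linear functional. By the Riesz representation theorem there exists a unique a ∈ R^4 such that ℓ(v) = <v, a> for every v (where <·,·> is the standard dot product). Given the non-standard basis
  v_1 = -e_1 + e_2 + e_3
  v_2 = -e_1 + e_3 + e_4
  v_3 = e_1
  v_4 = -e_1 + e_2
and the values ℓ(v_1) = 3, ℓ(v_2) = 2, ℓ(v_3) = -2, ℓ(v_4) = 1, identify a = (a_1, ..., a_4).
a = (-2, -1, 2, -2)

Write a = (a_1, ..., a_4) in the standard basis. For each basis vector v_i, ℓ(v_i) = <v_i, a> is a linear equation in the a_j's. Collect the n equations into a matrix system V a = ℓ, where row i of V is v_i (expressed in the standard basis). Since V is invertible (lower-triangular with 1s on the diagonal, up to permutation), solve by back-substitution:
  V =
[[-1, 1, 1, 0],
 [-1, 0, 1, 1],
 [1, 0, 0, 0],
 [-1, 1, 0, 0]]
  V a = (3, 2, -2, 1)
Solving gives a = (-2, -1, 2, -2).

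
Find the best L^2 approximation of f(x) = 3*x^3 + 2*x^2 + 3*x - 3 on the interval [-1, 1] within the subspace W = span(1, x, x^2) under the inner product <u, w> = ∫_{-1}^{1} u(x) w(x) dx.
g(x) = 2*x^2 + 24*x/5 - 3

The best approximation g ∈ W is the orthogonal projection of f onto W. Writing g = a_0 + a_1 x + a_2 x^2, the coefficients solve the normal equations G · a = b where
  G_{ij} = <φ_i, φ_j> and b_i = <f, φ_i>, with φ_0 = 1, φ_1 = x, φ_2 = x^2.
G =
  [2, 0, 2/3]
  [0, 2/3, 0]
  [2/3, 0, 2/5],
b = (-14/3, 16/5, -6/5).
Solving gives a_0 = -3, a_1 = 24/5, a_2 = 2, so
  g(x) = 2*x^2 + 24*x/5 - 3.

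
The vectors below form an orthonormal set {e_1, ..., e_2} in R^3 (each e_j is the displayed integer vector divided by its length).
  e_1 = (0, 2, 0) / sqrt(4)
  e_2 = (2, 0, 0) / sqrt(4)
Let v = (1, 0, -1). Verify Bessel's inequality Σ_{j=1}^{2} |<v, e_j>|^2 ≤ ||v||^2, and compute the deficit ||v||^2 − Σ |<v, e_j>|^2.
Σ |<v, e_j>|^2 = 1; ||v||^2 = 2; deficit = 1

Write each e_j = u_j / sqrt(<u_j, u_j>) where u_j is the displayed integer vector. Then <v, e_j> = <v, u_j> / sqrt(<u_j, u_j>), so |<v, e_j>|^2 = <v, u_j>^2 / <u_j, u_j>.
Coefficients: <v, e_1> = 0/sqrt(4), <v, e_2> = 2/sqrt(4).
Square and sum: Σ |<v, e_j>|^2 = 1.
Compute ||v||^2 = v·v = 2.
Deficit = 2 − 1 = 1 ≥ 0, confirming Bessel's inequality. (The deficit equals ||v − Σ <v,e_j> e_j||^2, the squared distance from v to span{e_j}.)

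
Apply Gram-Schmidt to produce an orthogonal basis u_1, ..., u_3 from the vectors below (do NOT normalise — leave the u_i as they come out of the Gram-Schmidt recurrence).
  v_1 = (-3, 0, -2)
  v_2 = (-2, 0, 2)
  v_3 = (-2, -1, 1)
Orthogonal basis:
  u_1 = (-3, 0, -2)
  u_2 = (-20/13, 0, 30/13)
  u_3 = (0, -1, 0)

Apply the Gram-Schmidt recurrence
  u_1 = v_1
  u_i = v_i − Σ_{j<i} ((v_i · u_j) / (u_j · u_j)) · u_j.

Step by step this gives:
  u_1 = (-3, 0, -2)
  u_2 = (-20/13, 0, 30/13)
  u_3 = (0, -1, 0)

Orthogonality check:
  u_2 · u_1 = 0 (should be 0)
  u_3 · u_1 = 0 (should be 0)
  u_3 · u_2 = 0 (should be 0)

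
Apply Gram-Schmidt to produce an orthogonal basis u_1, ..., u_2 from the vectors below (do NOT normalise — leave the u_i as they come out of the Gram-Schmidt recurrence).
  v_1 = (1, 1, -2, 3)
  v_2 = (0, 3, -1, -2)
Orthogonal basis:
  u_1 = (1, 1, -2, 3)
  u_2 = (1/15, 46/15, -17/15, -9/5)

Apply the Gram-Schmidt recurrence
  u_1 = v_1
  u_i = v_i − Σ_{j<i} ((v_i · u_j) / (u_j · u_j)) · u_j.

Step by step this gives:
  u_1 = (1, 1, -2, 3)
  u_2 = (1/15, 46/15, -17/15, -9/5)

Orthogonality check:
  u_2 · u_1 = 0 (should be 0)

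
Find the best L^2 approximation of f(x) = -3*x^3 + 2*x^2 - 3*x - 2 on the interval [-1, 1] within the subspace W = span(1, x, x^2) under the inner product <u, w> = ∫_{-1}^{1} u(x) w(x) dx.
g(x) = 2*x^2 - 24*x/5 - 2

The best approximation g ∈ W is the orthogonal projection of f onto W. Writing g = a_0 + a_1 x + a_2 x^2, the coefficients solve the normal equations G · a = b where
  G_{ij} = <φ_i, φ_j> and b_i = <f, φ_i>, with φ_0 = 1, φ_1 = x, φ_2 = x^2.
G =
  [2, 0, 2/3]
  [0, 2/3, 0]
  [2/3, 0, 2/5],
b = (-8/3, -16/5, -8/15).
Solving gives a_0 = -2, a_1 = -24/5, a_2 = 2, so
  g(x) = 2*x^2 - 24*x/5 - 2.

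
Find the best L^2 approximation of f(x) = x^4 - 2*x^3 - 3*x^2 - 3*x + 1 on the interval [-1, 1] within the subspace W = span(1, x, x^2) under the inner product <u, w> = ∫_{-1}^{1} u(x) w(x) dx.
g(x) = -15*x^2/7 - 21*x/5 + 32/35

The best approximation g ∈ W is the orthogonal projection of f onto W. Writing g = a_0 + a_1 x + a_2 x^2, the coefficients solve the normal equations G · a = b where
  G_{ij} = <φ_i, φ_j> and b_i = <f, φ_i>, with φ_0 = 1, φ_1 = x, φ_2 = x^2.
G =
  [2, 0, 2/3]
  [0, 2/3, 0]
  [2/3, 0, 2/5],
b = (2/5, -14/5, -26/105).
Solving gives a_0 = 32/35, a_1 = -21/5, a_2 = -15/7, so
  g(x) = -15*x^2/7 - 21*x/5 + 32/35.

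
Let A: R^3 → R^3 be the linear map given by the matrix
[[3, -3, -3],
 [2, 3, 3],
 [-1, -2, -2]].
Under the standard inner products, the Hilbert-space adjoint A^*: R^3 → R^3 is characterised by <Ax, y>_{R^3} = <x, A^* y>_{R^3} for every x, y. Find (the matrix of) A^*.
A^* = A^T =
[[3, 2, -1],
 [-3, 3, -2],
 [-3, 3, -2]]

For real matrices with standard dot products, the defining identity <Ax, y> = <x, A^* y> gives (Ax)^T y = x^T (A^*) y, i.e. x^T A^T y = x^T (A^*) y. Since this holds for all x, y, we must have A^* = A^T. Therefore
A^* =
[[3, 2, -1],
 [-3, 3, -2],
 [-3, 3, -2]].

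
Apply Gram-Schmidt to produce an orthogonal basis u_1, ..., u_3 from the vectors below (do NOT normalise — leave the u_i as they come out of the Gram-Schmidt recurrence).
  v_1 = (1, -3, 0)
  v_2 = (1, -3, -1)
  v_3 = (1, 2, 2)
Orthogonal basis:
  u_1 = (1, -3, 0)
  u_2 = (0, 0, -1)
  u_3 = (3/2, 1/2, 0)

Apply the Gram-Schmidt recurrence
  u_1 = v_1
  u_i = v_i − Σ_{j<i} ((v_i · u_j) / (u_j · u_j)) · u_j.

Step by step this gives:
  u_1 = (1, -3, 0)
  u_2 = (0, 0, -1)
  u_3 = (3/2, 1/2, 0)

Orthogonality check:
  u_2 · u_1 = 0 (should be 0)
  u_3 · u_1 = 0 (should be 0)
  u_3 · u_2 = 0 (should be 0)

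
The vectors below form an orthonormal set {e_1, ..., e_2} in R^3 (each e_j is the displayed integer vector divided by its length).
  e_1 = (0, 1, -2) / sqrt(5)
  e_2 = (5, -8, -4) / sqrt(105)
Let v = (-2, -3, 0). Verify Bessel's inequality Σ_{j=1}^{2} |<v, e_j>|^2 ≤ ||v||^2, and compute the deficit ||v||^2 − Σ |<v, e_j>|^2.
Σ |<v, e_j>|^2 = 11/3; ||v||^2 = 13; deficit = 28/3

Write each e_j = u_j / sqrt(<u_j, u_j>) where u_j is the displayed integer vector. Then <v, e_j> = <v, u_j> / sqrt(<u_j, u_j>), so |<v, e_j>|^2 = <v, u_j>^2 / <u_j, u_j>.
Coefficients: <v, e_1> = -3/sqrt(5), <v, e_2> = 14/sqrt(105).
Square and sum: Σ |<v, e_j>|^2 = 11/3.
Compute ||v||^2 = v·v = 13.
Deficit = 13 − 11/3 = 28/3 ≥ 0, confirming Bessel's inequality. (The deficit equals ||v − Σ <v,e_j> e_j||^2, the squared distance from v to span{e_j}.)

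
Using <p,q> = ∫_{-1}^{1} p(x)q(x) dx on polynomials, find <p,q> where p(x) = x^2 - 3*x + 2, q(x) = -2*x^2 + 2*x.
<p,q> = -112/15

Expand the product: p(x)·q(x) = -2*x^4 + 8*x^3 - 10*x^2 + 4*x.
∫_{-1}^{1} of each monomial x^k gives [2/(k+1) if k even, 0 if k odd]. Integrating term-by-term (or equivalently evaluating the antiderivative F(x) = -2*x^5/5 + 2*x^4 - 10*x^3/3 + 2*x^2 at the endpoints):
  F(1) − F(−1) = 4/15 − (116/15) = -112/15.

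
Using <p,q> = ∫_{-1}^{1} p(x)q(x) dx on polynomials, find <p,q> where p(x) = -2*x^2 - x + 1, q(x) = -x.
<p,q> = 2/3

Expand the product: p(x)·q(x) = 2*x^3 + x^2 - x.
∫_{-1}^{1} of each monomial x^k gives [2/(k+1) if k even, 0 if k odd]. Integrating term-by-term (or equivalently evaluating the antiderivative F(x) = x^4/2 + x^3/3 - x^2/2 at the endpoints):
  F(1) − F(−1) = 1/3 − (-1/3) = 2/3.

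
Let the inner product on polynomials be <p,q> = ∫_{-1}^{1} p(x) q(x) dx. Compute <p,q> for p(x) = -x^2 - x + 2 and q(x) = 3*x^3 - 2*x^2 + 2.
<p,q> = 18/5

Expand the product: p(x)·q(x) = -3*x^5 - x^4 + 8*x^3 - 6*x^2 - 2*x + 4.
∫_{-1}^{1} of each monomial x^k gives [2/(k+1) if k even, 0 if k odd]. Integrating term-by-term (or equivalently evaluating the antiderivative F(x) = -x^6/2 - x^5/5 + 2*x^4 - 2*x^3 - x^2 + 4*x at the endpoints):
  F(1) − F(−1) = 23/10 − (-13/10) = 18/5.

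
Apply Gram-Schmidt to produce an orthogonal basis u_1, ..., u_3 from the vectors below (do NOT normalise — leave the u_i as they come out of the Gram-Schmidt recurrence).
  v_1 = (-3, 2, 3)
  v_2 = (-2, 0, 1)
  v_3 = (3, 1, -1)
Orthogonal basis:
  u_1 = (-3, 2, 3)
  u_2 = (-17/22, -9/11, -5/22)
  u_3 = (-2/29, 3/29, -4/29)

Apply the Gram-Schmidt recurrence
  u_1 = v_1
  u_i = v_i − Σ_{j<i} ((v_i · u_j) / (u_j · u_j)) · u_j.

Step by step this gives:
  u_1 = (-3, 2, 3)
  u_2 = (-17/22, -9/11, -5/22)
  u_3 = (-2/29, 3/29, -4/29)

Orthogonality check:
  u_2 · u_1 = 0 (should be 0)
  u_3 · u_1 = 0 (should be 0)
  u_3 · u_2 = 0 (should be 0)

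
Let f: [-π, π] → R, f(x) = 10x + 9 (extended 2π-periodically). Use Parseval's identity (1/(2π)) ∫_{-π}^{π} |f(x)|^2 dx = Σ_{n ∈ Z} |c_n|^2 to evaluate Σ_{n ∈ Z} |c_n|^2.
Σ |c_n|^2 = 100π^2/3 + 81

Expand and integrate term by term over [-π, π]:
  ∫ (10x)^2 dx = 100·(2π^3/3); ∫ 2·10·(9)·x dx = 0 (odd integrand); ∫ 9^2 dx = 81·2π.
So (1/(2π)) ∫_{-π}^{π} (10x + 9)^2 dx = 100π^2/3 + 81 = 100π^2/3 + 81.
Parseval ⇒ Σ |c_n|^2 = 100π^2/3 + 81.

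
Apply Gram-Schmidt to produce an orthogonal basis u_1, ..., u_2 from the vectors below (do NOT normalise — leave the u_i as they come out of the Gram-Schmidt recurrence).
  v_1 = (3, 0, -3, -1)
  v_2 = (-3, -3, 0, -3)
Orthogonal basis:
  u_1 = (3, 0, -3, -1)
  u_2 = (-39/19, -3, -18/19, -63/19)

Apply the Gram-Schmidt recurrence
  u_1 = v_1
  u_i = v_i − Σ_{j<i} ((v_i · u_j) / (u_j · u_j)) · u_j.

Step by step this gives:
  u_1 = (3, 0, -3, -1)
  u_2 = (-39/19, -3, -18/19, -63/19)

Orthogonality check:
  u_2 · u_1 = 0 (should be 0)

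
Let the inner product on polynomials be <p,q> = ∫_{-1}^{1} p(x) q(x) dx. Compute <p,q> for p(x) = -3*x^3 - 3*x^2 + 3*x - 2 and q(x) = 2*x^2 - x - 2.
<p,q> = 92/15

Expand the product: p(x)·q(x) = -6*x^5 - 3*x^4 + 15*x^3 - x^2 - 4*x + 4.
∫_{-1}^{1} of each monomial x^k gives [2/(k+1) if k even, 0 if k odd]. Integrating term-by-term (or equivalently evaluating the antiderivative F(x) = -x^6 - 3*x^5/5 + 15*x^4/4 - x^3/3 - 2*x^2 + 4*x at the endpoints):
  F(1) − F(−1) = 229/60 − (-139/60) = 92/15.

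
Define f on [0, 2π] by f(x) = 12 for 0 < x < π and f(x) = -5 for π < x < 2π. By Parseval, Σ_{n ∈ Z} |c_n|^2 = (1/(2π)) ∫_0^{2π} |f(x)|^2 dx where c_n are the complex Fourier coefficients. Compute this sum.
Σ |c_n|^2 = 169/2

Parseval equates the L^2 energy of f (normalised by 1/(2π)) with the ℓ^2 sum of its Fourier coefficients: (1/(2π)) ∫_0^{2π} |f|^2 = Σ |c_n|^2.
Compute the left side: (1/(2π)) [∫_0^π 12^2 dx + ∫_π^{2π} (-5)^2 dx] = (1/(2π)) · (144π + 25π) = (144 + 25)/2 = 169/2.
So Σ_{n ∈ Z} |c_n|^2 = 169/2.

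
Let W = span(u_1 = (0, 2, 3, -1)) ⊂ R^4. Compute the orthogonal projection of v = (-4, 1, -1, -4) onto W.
proj_W(v) = (0, 3/7, 9/14, -3/14)

Set up U = [u_1 | ... | u_1] ∈ R^(4×1). The projector onto W = col(U) is P = U (U^T U)^(-1) U^T.
Compute U^T U =
  [14],
and U^T v = (3).
Solve U^T U · c = U^T v for the coefficients: c = (3/14). The projection is proj_W(v) = U c.
Check: (v - proj_W(v)) · u_1 = 0  (should be 0).
Result: proj_W(v) = (0, 3/7, 9/14, -3/14).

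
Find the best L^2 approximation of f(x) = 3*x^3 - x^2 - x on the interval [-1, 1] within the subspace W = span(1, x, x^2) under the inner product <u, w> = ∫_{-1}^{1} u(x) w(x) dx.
g(x) = -x^2 + 4*x/5

The best approximation g ∈ W is the orthogonal projection of f onto W. Writing g = a_0 + a_1 x + a_2 x^2, the coefficients solve the normal equations G · a = b where
  G_{ij} = <φ_i, φ_j> and b_i = <f, φ_i>, with φ_0 = 1, φ_1 = x, φ_2 = x^2.
G =
  [2, 0, 2/3]
  [0, 2/3, 0]
  [2/3, 0, 2/5],
b = (-2/3, 8/15, -2/5).
Solving gives a_0 = 0, a_1 = 4/5, a_2 = -1, so
  g(x) = -x^2 + 4*x/5.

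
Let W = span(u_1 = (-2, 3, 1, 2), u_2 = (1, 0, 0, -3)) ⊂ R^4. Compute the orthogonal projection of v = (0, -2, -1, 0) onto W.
proj_W(v) = (21/29, -105/58, -35/58, 7/29)

Set up U = [u_1 | ... | u_2] ∈ R^(4×2). The projector onto W = col(U) is P = U (U^T U)^(-1) U^T.
Compute U^T U =
  [18, -8]
  [-8, 10],
and U^T v = (-7, 0).
Solve U^T U · c = U^T v for the coefficients: c = (-35/58, -14/29). The projection is proj_W(v) = U c.
Check: (v - proj_W(v)) · u_1 = 0  (should be 0).
Check: (v - proj_W(v)) · u_2 = 0  (should be 0).
Result: proj_W(v) = (21/29, -105/58, -35/58, 7/29).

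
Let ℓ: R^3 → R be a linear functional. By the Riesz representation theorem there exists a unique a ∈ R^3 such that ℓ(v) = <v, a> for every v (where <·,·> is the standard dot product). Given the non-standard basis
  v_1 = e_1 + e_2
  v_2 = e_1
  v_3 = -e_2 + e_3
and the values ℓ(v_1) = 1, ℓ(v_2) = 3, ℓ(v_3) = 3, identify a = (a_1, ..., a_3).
a = (3, -2, 1)

Write a = (a_1, ..., a_3) in the standard basis. For each basis vector v_i, ℓ(v_i) = <v_i, a> is a linear equation in the a_j's. Collect the n equations into a matrix system V a = ℓ, where row i of V is v_i (expressed in the standard basis). Since V is invertible (lower-triangular with 1s on the diagonal, up to permutation), solve by back-substitution:
  V =
[[1, 1, 0],
 [1, 0, 0],
 [0, -1, 1]]
  V a = (1, 3, 3)
Solving gives a = (3, -2, 1).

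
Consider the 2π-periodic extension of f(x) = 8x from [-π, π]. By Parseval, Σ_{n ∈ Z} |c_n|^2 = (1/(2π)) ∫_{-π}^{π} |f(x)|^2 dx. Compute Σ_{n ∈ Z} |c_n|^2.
Σ |c_n|^2 = 64π^2/3

Expand and integrate term by term over [-π, π]:
  ∫ (8x)^2 dx = 64·(2π^3/3); ∫ 2·8·(0)·x dx = 0 (odd integrand); ∫ 0^2 dx = 0·2π.
So (1/(2π)) ∫_{-π}^{π} (8x)^2 dx = 64π^2/3 + 0 = 64π^2/3.
Parseval ⇒ Σ |c_n|^2 = 64π^2/3.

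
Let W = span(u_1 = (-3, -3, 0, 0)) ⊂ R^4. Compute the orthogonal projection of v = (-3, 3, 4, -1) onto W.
proj_W(v) = (0, 0, 0, 0)

Set up U = [u_1 | ... | u_1] ∈ R^(4×1). The projector onto W = col(U) is P = U (U^T U)^(-1) U^T.
Compute U^T U =
  [18],
and U^T v = (0).
Solve U^T U · c = U^T v for the coefficients: c = (0). The projection is proj_W(v) = U c.
Check: (v - proj_W(v)) · u_1 = 0  (should be 0).
Result: proj_W(v) = (0, 0, 0, 0).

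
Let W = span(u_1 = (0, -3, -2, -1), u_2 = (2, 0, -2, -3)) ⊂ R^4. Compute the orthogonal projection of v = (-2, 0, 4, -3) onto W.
proj_W(v) = (-2/27, 64/63, 142/189, 85/189)

Set up U = [u_1 | ... | u_2] ∈ R^(4×2). The projector onto W = col(U) is P = U (U^T U)^(-1) U^T.
Compute U^T U =
  [14, 7]
  [7, 17],
and U^T v = (-5, -3).
Solve U^T U · c = U^T v for the coefficients: c = (-64/189, -1/27). The projection is proj_W(v) = U c.
Check: (v - proj_W(v)) · u_1 = 0  (should be 0).
Check: (v - proj_W(v)) · u_2 = 0  (should be 0).
Result: proj_W(v) = (-2/27, 64/63, 142/189, 85/189).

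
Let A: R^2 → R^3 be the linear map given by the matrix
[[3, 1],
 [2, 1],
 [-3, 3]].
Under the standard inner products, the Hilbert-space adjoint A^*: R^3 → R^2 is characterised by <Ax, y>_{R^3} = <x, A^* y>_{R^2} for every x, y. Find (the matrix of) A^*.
A^* = A^T =
[[3, 2, -3],
 [1, 1, 3]]

For real matrices with standard dot products, the defining identity <Ax, y> = <x, A^* y> gives (Ax)^T y = x^T (A^*) y, i.e. x^T A^T y = x^T (A^*) y. Since this holds for all x, y, we must have A^* = A^T. Therefore
A^* =
[[3, 2, -3],
 [1, 1, 3]].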